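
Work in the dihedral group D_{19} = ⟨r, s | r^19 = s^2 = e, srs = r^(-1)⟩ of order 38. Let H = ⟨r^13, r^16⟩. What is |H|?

19

|⟨r^13⟩| = 19 and |⟨r^16⟩| = 19, so |H| is a multiple of lcm(19, 19) = 19 and divides |G| = 38.
Closing under the operation: H = {e, r, r^2, r^3, r^4, r^5, r^6, r^7, r^8, r^9, r^10, r^11, r^12, r^13, r^14, r^15, r^16, r^17, r^18}, so |H| = 19.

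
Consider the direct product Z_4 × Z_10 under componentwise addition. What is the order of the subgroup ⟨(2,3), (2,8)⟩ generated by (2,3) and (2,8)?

|⟨(2,3)⟩| = 10 and |⟨(2,8)⟩| = 10, so |H| is a multiple of lcm(10, 10) = 10 and divides |G| = 40.
Closing under the operation: H = {(0,0), (0,1), (0,2), (0,3), (0,4), (0,5), (0,6), (0,7), (0,8), (0,9), (2,0), (2,1), (2,2), (2,3), (2,4), (2,5), (2,6), (2,7), (2,8), (2,9)}, so |H| = 20.

20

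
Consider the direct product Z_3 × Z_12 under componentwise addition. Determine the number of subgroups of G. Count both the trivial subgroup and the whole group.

|G| = 36, so by Lagrange every subgroup order divides 36. Divisors: 1, 2, 3, 4, 6, 9, 12, 18, 36.
Subgroups by order — order 1: 1; order 2: 1; order 3: 4; order 4: 1; order 6: 4; order 9: 1; order 12: 4; order 18: 1; order 36: 1.
Total: 1 + 1 + 4 + 1 + 4 + 1 + 4 + 1 + 1 = 18.

18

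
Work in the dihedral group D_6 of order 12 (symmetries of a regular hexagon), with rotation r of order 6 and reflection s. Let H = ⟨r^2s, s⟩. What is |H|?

6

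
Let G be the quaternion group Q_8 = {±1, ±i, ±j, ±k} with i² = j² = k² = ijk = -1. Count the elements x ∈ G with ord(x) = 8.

0

No element of G has order 8 (even though 8 | 8).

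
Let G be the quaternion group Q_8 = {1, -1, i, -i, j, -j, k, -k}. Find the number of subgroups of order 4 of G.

|G| = 8 and 4 | 8, so subgroups of order 4 are possible by Lagrange.
The subgroups of order 4 are: {1, -1, i, -i}; {1, -1, j, -j}; {1, -1, k, -k}.
So G has 3 subgroups of order 4.

3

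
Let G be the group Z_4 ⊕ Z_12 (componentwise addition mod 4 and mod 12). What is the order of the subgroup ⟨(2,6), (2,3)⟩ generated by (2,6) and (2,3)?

|⟨(2,6)⟩| = 2 and |⟨(2,3)⟩| = 4, so |H| is a multiple of lcm(2, 4) = 4 and divides |G| = 48.
Closing under the operation: H = {(0,0), (0,3), (0,6), (0,9), (2,0), (2,3), (2,6), (2,9)}, so |H| = 8.

8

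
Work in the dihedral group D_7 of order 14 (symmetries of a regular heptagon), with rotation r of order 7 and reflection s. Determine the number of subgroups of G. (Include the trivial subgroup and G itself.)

10

|G| = 14, so by Lagrange every subgroup order divides 14. Divisors: 1, 2, 7, 14.
Subgroups by order — order 1: 1; order 2: 7; order 7: 1; order 14: 1.
Total: 1 + 7 + 1 + 1 = 10.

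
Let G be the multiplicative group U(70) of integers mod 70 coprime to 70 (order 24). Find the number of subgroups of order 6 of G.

|G| = 24 and 6 | 24, so subgroups of order 6 are possible by Lagrange.
The subgroups of order 6 are: {1, 11, 19, 51, 59, 69}; {1, 9, 11, 29, 39, 51}; {1, 11, 31, 41, 51, 61}.
So G has 3 subgroups of order 6.

3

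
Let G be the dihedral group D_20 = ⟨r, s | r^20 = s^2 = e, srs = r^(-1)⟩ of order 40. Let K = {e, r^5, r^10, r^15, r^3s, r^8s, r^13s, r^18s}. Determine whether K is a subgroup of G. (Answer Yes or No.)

Yes

|K| = 8 divides |G| = 40, consistent with Lagrange.
K contains the identity, every element's inverse is in K, and K is closed under ·: it is a subgroup.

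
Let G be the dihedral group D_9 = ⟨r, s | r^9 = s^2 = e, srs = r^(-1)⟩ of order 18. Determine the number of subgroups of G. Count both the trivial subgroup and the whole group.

|G| = 18, so by Lagrange every subgroup order divides 18. Divisors: 1, 2, 3, 6, 9, 18.
Subgroups by order — order 1: 1; order 2: 9; order 3: 1; order 6: 3; order 9: 1; order 18: 1.
Total: 1 + 9 + 1 + 3 + 1 + 1 = 16.

16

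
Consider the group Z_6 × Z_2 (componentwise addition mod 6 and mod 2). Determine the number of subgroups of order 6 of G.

3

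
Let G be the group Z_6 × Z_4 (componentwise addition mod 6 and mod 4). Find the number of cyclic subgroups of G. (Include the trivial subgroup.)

12

Group the elements of G by the cyclic subgroup they generate; each cyclic subgroup of order d accounts for φ(d) elements.
Cyclic subgroups by order — order 1: 1; order 2: 3; order 3: 1; order 4: 2; order 6: 3; order 12: 2.
Total: 12.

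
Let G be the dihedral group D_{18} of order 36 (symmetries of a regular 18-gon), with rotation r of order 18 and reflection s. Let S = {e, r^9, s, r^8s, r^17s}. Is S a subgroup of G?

No

|S| = 5 does not divide |G| = 36, so by Lagrange S is not a subgroup.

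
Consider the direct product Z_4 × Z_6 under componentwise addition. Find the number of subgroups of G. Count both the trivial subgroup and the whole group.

|G| = 24, so by Lagrange every subgroup order divides 24. Divisors: 1, 2, 3, 4, 6, 8, 12, 24.
Subgroups by order — order 1: 1; order 2: 3; order 3: 1; order 4: 3; order 6: 3; order 8: 1; order 12: 3; order 24: 1.
Total: 1 + 3 + 1 + 3 + 3 + 1 + 3 + 1 = 16.

16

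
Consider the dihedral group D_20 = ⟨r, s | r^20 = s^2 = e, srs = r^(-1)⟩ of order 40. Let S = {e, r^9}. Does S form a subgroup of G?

r^9 ∈ S but its inverse r^11 ∉ S, so S is not a subgroup.

No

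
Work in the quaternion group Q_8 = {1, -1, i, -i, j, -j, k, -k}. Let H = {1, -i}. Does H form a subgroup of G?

No

-i ∈ H but its inverse i ∉ H, so H is not a subgroup.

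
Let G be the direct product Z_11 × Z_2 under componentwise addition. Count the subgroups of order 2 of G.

|G| = 22 and 2 | 22, so subgroups of order 2 are possible by Lagrange.
The subgroups of order 2 are: {(0,0), (0,1)}.
So G has 1 subgroup of order 2.

1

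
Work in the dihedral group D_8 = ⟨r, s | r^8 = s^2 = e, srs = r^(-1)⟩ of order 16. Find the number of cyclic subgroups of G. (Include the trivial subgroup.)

12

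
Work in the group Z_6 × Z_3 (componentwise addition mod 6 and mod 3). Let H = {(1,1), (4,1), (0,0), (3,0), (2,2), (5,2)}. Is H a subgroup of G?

Yes

|H| = 6 divides |G| = 18, consistent with Lagrange.
H contains the identity, every element's inverse is in H, and H is closed under +: it is a subgroup.
In fact H = ⟨(5,2)⟩.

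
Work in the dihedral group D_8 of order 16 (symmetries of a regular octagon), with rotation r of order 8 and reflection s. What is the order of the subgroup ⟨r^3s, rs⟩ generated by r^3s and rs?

8

|⟨r^3s⟩| = 2 and |⟨rs⟩| = 2, so |H| is a multiple of lcm(2, 2) = 2 and divides |G| = 16.
Closing under the operation: H = {e, r^2, r^4, r^6, rs, r^3s, r^5s, r^7s}, so |H| = 8.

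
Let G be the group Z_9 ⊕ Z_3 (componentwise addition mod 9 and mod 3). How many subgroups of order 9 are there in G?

|G| = 27 and 9 | 27, so subgroups of order 9 are possible by Lagrange.
The subgroups of order 9 are: {(0,0), (0,1), (0,2), (3,0), (3,1), (3,2), (6,0), (6,1), (6,2)}; {(0,0), (1,0), (2,0), (3,0), (4,0), (5,0), (6,0), (7,0), (8,0)}; {(0,0), (1,1), (2,2), (3,0), (4,1), (5,2), (6,0), (7,1), (8,2)}; {(0,0), (1,2), (2,1), (3,0), (4,2), (5,1), (6,0), (7,2), (8,1)}.
So G has 4 subgroups of order 9.

4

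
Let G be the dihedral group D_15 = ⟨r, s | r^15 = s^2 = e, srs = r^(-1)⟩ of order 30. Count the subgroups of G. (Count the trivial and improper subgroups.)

28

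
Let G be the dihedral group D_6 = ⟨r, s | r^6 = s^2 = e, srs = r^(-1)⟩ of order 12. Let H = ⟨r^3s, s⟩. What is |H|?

4

|⟨r^3s⟩| = 2 and |⟨s⟩| = 2, so |H| is a multiple of lcm(2, 2) = 2 and divides |G| = 12.
Closing under the operation: H = {e, r^3, s, r^3s}, so |H| = 4.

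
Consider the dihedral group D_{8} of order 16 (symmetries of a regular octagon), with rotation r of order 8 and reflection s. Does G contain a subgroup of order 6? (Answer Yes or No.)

No

6 does not divide |G| = 16, so by Lagrange no subgroup of order 6 exists.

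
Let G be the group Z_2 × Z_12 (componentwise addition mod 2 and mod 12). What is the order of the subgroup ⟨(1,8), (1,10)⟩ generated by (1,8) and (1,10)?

|⟨(1,8)⟩| = 6 and |⟨(1,10)⟩| = 6, so |H| is a multiple of lcm(6, 6) = 6 and divides |G| = 24.
Closing under the operation: H = {(0,0), (0,2), (0,4), (0,6), (0,8), (0,10), (1,0), (1,2), (1,4), (1,6), (1,8), (1,10)}, so |H| = 12.

12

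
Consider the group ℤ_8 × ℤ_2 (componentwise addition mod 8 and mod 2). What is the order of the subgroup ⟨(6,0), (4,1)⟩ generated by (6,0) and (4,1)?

8

|⟨(6,0)⟩| = 4 and |⟨(4,1)⟩| = 2, so |H| is a multiple of lcm(4, 2) = 4 and divides |G| = 16.
Closing under the operation: H = {(0,0), (0,1), (2,0), (2,1), (4,0), (4,1), (6,0), (6,1)}, so |H| = 8.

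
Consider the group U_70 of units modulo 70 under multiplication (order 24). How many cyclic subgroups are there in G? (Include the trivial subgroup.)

Group the elements of G by the cyclic subgroup they generate; each cyclic subgroup of order d accounts for φ(d) elements.
Cyclic subgroups by order — order 1: 1; order 2: 3; order 3: 1; order 4: 2; order 6: 3; order 12: 2.
Total: 12.

12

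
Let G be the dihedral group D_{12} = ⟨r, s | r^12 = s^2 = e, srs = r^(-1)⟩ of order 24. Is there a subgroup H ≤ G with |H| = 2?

Yes

2 | 24. A subgroup of order 2 is {e, r^10s}.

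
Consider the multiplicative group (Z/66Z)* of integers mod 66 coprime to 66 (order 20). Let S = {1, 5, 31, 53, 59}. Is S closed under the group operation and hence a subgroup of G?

No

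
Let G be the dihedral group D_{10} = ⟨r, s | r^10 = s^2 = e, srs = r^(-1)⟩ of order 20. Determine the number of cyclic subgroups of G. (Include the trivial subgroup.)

Each element a generates a cyclic subgroup ⟨a⟩; distinct elements may generate the same one (a cyclic group of order d has φ(d) generators).
Cyclic subgroups by order — order 1: 1; order 2: 11; order 5: 1; order 10: 1.
Total: 14.

14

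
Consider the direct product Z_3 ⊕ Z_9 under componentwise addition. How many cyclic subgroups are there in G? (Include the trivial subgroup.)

Each element a generates a cyclic subgroup ⟨a⟩; distinct elements may generate the same one (a cyclic group of order d has φ(d) generators).
Cyclic subgroups by order — order 1: 1; order 3: 4; order 9: 3.
Total: 8.

8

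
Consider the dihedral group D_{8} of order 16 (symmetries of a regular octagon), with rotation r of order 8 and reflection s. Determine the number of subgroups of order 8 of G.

3

|G| = 16 and 8 | 16, so subgroups of order 8 are possible by Lagrange.
The subgroups of order 8 are: {e, r, r^2, r^3, r^4, r^5, r^6, r^7}; {e, r^2, r^4, r^6, s, r^2s, r^4s, r^6s}; {e, r^2, r^4, r^6, rs, r^3s, r^5s, r^7s}.
So G has 3 subgroups of order 8.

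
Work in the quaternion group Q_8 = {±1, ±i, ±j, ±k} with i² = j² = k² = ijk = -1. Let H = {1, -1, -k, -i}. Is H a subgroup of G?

No

-k ∈ H but its inverse k ∉ H, so H is not a subgroup.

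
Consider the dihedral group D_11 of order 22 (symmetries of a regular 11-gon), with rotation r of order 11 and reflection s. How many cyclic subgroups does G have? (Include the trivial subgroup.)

Each element a generates a cyclic subgroup ⟨a⟩; distinct elements may generate the same one (a cyclic group of order d has φ(d) generators).
Cyclic subgroups by order — order 1: 1; order 2: 11; order 11: 1.
Total: 13.

13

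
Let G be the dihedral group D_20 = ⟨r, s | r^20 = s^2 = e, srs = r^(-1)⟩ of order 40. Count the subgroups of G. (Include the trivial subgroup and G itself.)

48

|G| = 40, so by Lagrange every subgroup order divides 40. Divisors: 1, 2, 4, 5, 8, 10, 20, 40.
Subgroups by order — order 1: 1; order 2: 21; order 4: 11; order 5: 1; order 8: 5; order 10: 5; order 20: 3; order 40: 1.
Total: 1 + 21 + 11 + 1 + 5 + 5 + 3 + 1 = 48.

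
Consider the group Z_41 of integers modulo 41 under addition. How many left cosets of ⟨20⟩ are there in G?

1

|⟨20⟩| = 41 and |G| = 41.
By Lagrange, [G : H] = |G|/|H| = 41/41 = 1.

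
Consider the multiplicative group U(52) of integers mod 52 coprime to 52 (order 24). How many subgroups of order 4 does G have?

|G| = 24 and 4 | 24, so subgroups of order 4 are possible by Lagrange.
The subgroups of order 4 are: {1, 5, 21, 25}; {1, 25, 27, 51}; {1, 25, 31, 47}.
So G has 3 subgroups of order 4.

3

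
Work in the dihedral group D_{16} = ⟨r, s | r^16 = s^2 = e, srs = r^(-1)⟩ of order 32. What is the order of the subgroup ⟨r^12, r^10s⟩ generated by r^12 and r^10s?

8

|⟨r^12⟩| = 4 and |⟨r^10s⟩| = 2, so |H| is a multiple of lcm(4, 2) = 4 and divides |G| = 32.
Closing under the operation: H = {e, r^4, r^8, r^12, r^2s, r^6s, r^10s, r^14s}, so |H| = 8.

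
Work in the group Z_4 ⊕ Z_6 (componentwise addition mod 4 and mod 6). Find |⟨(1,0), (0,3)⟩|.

8

|⟨(1,0)⟩| = 4 and |⟨(0,3)⟩| = 2, so |H| is a multiple of lcm(4, 2) = 4 and divides |G| = 24.
Closing under the operation: H = {(0,0), (0,3), (1,0), (1,3), (2,0), (2,3), (3,0), (3,3)}, so |H| = 8.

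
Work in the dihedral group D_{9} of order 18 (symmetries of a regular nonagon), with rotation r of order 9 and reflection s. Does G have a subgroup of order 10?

10 does not divide |G| = 18, so by Lagrange no subgroup of order 10 exists.

No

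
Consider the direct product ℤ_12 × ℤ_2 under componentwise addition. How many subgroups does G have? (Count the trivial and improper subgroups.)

|G| = 24, so by Lagrange every subgroup order divides 24. Divisors: 1, 2, 3, 4, 6, 8, 12, 24.
Subgroups by order — order 1: 1; order 2: 3; order 3: 1; order 4: 3; order 6: 3; order 8: 1; order 12: 3; order 24: 1.
Total: 1 + 3 + 1 + 3 + 3 + 1 + 3 + 1 = 16.

16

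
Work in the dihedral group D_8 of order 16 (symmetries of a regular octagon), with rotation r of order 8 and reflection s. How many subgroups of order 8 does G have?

|G| = 16 and 8 | 16, so subgroups of order 8 are possible by Lagrange.
The subgroups of order 8 are: {e, r, r^2, r^3, r^4, r^5, r^6, r^7}; {e, r^2, r^4, r^6, s, r^2s, r^4s, r^6s}; {e, r^2, r^4, r^6, rs, r^3s, r^5s, r^7s}.
So G has 3 subgroups of order 8.

3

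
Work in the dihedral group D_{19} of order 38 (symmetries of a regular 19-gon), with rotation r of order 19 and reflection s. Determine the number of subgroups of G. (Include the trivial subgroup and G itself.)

|G| = 38, so by Lagrange every subgroup order divides 38. Divisors: 1, 2, 19, 38.
Subgroups by order — order 1: 1; order 2: 19; order 19: 1; order 38: 1.
Total: 1 + 19 + 1 + 1 = 22.

22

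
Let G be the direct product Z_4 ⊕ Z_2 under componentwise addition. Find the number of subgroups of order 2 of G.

3

|G| = 8 and 2 | 8, so subgroups of order 2 are possible by Lagrange.
The subgroups of order 2 are: {(0,0), (0,1)}; {(0,0), (2,0)}; {(0,0), (2,1)}.
So G has 3 subgroups of order 2.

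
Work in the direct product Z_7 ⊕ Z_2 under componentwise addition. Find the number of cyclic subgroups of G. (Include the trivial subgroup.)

4

Group the elements of G by the cyclic subgroup they generate; each cyclic subgroup of order d accounts for φ(d) elements.
Cyclic subgroups by order — order 1: 1; order 2: 1; order 7: 1; order 14: 1.
Total: 4.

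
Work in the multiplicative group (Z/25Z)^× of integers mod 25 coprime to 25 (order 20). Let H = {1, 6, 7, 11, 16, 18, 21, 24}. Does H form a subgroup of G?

|H| = 8 does not divide |G| = 20, so by Lagrange H is not a subgroup.

No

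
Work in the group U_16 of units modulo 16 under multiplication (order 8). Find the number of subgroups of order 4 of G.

3

|G| = 8 and 4 | 8, so subgroups of order 4 are possible by Lagrange.
The subgroups of order 4 are: {1, 3, 9, 11}; {1, 5, 9, 13}; {1, 7, 9, 15}.
So G has 3 subgroups of order 4.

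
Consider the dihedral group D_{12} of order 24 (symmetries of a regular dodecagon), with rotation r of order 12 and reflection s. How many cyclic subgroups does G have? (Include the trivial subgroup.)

18

Each element a generates a cyclic subgroup ⟨a⟩; distinct elements may generate the same one (a cyclic group of order d has φ(d) generators).
Cyclic subgroups by order — order 1: 1; order 2: 13; order 3: 1; order 4: 1; order 6: 1; order 12: 1.
Total: 18.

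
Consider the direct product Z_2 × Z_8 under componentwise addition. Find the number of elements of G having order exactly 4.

4

An element (a,b) has order lcm(ord(a), ord(b)); count pairs with lcm equal to 4.
Enumerating gives 4 such elements.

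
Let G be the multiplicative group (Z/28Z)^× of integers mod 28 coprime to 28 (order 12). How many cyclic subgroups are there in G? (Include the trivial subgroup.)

Each element a generates a cyclic subgroup ⟨a⟩; distinct elements may generate the same one (a cyclic group of order d has φ(d) generators).
Cyclic subgroups by order — order 1: 1; order 2: 3; order 3: 1; order 6: 3.
Total: 8.

8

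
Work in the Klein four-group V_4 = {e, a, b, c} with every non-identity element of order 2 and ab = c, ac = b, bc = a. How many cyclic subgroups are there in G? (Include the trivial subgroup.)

A cyclic subgroup of order d is generated by each of its φ(d) elements of order d, so the cyclic subgroups of order d number (#elements of order d)/φ(d).
Cyclic subgroups by order — order 1: 1; order 2: 3.
Total: 4.

4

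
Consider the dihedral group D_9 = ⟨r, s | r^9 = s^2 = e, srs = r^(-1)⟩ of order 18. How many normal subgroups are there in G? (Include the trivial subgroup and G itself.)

G has 16 subgroups. Checking conjugation-invariance by order — order 1: 1/1 normal; order 2: 0/9 normal; order 3: 1/1 normal; order 6: 0/3 normal; order 9: 1/1 normal; order 18: 1/1 normal.
Total normal subgroups: 4.

4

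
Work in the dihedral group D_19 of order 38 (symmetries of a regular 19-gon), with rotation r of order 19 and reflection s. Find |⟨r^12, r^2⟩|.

19

|⟨r^12⟩| = 19 and |⟨r^2⟩| = 19, so |H| is a multiple of lcm(19, 19) = 19 and divides |G| = 38.
Closing under the operation: H = {e, r, r^2, r^3, r^4, r^5, r^6, r^7, r^8, r^9, r^10, r^11, r^12, r^13, r^14, r^15, r^16, r^17, r^18}, so |H| = 19.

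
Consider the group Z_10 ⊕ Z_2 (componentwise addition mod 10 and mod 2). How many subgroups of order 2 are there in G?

|G| = 20 and 2 | 20, so subgroups of order 2 are possible by Lagrange.
The subgroups of order 2 are: {(0,0), (0,1)}; {(0,0), (5,0)}; {(0,0), (5,1)}.
So G has 3 subgroups of order 2.

3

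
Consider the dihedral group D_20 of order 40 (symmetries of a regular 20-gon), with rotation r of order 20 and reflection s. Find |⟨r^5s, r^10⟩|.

|⟨r^5s⟩| = 2 and |⟨r^10⟩| = 2, so |H| is a multiple of lcm(2, 2) = 2 and divides |G| = 40.
Closing under the operation: H = {e, r^10, r^5s, r^15s}, so |H| = 4.

4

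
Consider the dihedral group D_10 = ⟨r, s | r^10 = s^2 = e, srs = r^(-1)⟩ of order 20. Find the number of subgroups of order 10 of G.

3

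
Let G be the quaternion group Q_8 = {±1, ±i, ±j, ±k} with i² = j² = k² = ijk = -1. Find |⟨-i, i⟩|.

|⟨-i⟩| = 4 and |⟨i⟩| = 4, so |H| is a multiple of lcm(4, 4) = 4 and divides |G| = 8.
Closing under the operation: H = {1, -1, i, -i}, so |H| = 4.

4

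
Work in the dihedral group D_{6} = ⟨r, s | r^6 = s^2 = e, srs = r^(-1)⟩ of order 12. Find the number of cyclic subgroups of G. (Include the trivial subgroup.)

10

Group the elements of G by the cyclic subgroup they generate; each cyclic subgroup of order d accounts for φ(d) elements.
Cyclic subgroups by order — order 1: 1; order 2: 7; order 3: 1; order 6: 1.
Total: 10.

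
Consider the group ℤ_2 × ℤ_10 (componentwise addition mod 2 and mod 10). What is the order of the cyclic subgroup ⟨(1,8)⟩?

The order of (1,8) in Z_2 × Z_10 is lcm(ord(1) in Z_2, ord(8) in Z_10).
ord(1) = 2 and ord(8) = 5, so |⟨(1,8)⟩| = lcm(2, 5) = 10.

10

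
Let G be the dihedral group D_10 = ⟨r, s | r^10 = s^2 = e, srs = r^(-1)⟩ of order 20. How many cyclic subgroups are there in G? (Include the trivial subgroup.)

14

Group the elements of G by the cyclic subgroup they generate; each cyclic subgroup of order d accounts for φ(d) elements.
Cyclic subgroups by order — order 1: 1; order 2: 11; order 5: 1; order 10: 1.
Total: 14.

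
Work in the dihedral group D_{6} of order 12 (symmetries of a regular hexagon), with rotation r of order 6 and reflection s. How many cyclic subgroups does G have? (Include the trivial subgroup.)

10

Each element a generates a cyclic subgroup ⟨a⟩; distinct elements may generate the same one (a cyclic group of order d has φ(d) generators).
Cyclic subgroups by order — order 1: 1; order 2: 7; order 3: 1; order 6: 1.
Total: 10.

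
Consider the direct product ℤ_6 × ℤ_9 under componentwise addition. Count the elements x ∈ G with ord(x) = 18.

An element (a,b) has order lcm(ord(a), ord(b)); count pairs with lcm equal to 18.
Enumerating gives 18 such elements.

18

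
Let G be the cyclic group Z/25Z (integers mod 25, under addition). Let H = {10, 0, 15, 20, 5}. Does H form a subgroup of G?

|H| = 5 divides |G| = 25, consistent with Lagrange.
H contains the identity, every element's inverse is in H, and H is closed under +: it is a subgroup.
In fact H = ⟨20⟩.

Yes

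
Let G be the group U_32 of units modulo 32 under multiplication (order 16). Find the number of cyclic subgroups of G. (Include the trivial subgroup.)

8

Group the elements of G by the cyclic subgroup they generate; each cyclic subgroup of order d accounts for φ(d) elements.
Cyclic subgroups by order — order 1: 1; order 2: 3; order 4: 2; order 8: 2.
Total: 8.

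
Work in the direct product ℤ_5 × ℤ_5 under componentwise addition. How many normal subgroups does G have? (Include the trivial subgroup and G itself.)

G is abelian, so every subgroup is normal.
G has 8 subgroups in total, hence 8 normal subgroups.

8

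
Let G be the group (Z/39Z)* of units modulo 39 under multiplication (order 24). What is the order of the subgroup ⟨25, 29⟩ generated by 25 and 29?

12

|⟨25⟩| = 2 and |⟨29⟩| = 6, so |H| is a multiple of lcm(2, 6) = 6 and divides |G| = 24.
Closing under the operation: H = {1, 4, 10, 14, 16, 17, 22, 23, 25, 29, 35, 38}, so |H| = 12.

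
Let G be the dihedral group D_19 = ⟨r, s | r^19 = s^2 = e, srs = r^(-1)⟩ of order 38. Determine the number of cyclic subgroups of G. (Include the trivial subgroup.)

21

A cyclic subgroup of order d is generated by each of its φ(d) elements of order d, so the cyclic subgroups of order d number (#elements of order d)/φ(d).
Cyclic subgroups by order — order 1: 1; order 2: 19; order 19: 1.
Total: 21.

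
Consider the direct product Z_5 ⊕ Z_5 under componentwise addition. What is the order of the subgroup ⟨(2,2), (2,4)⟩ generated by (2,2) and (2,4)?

|⟨(2,2)⟩| = 5 and |⟨(2,4)⟩| = 5, so |H| is a multiple of lcm(5, 5) = 5 and divides |G| = 25.
Closing {(2,2), (2,4)} under the group operation gives all of G, so |H| = 25.

25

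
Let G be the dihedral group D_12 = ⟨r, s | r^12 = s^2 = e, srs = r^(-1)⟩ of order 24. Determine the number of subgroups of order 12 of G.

3

|G| = 24 and 12 | 24, so subgroups of order 12 are possible by Lagrange.
The subgroups of order 12 are: {e, r, r^2, r^3, r^4, r^5, r^6, r^7, r^8, r^9, r^10, r^11}; {e, r^2, r^4, r^6, r^8, r^10, s, r^2s, r^4s, r^6s, r^8s, r^10s}; {e, r^2, r^4, r^6, r^8, r^10, rs, r^3s, r^5s, r^7s, r^9s, r^11s}.
So G has 3 subgroups of order 12.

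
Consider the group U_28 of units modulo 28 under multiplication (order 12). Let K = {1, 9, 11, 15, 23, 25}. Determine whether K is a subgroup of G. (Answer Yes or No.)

Yes

|K| = 6 divides |G| = 12, consistent with Lagrange.
K contains the identity, every element's inverse is in K, and K is closed under ·: it is a subgroup.
In fact K = ⟨23⟩.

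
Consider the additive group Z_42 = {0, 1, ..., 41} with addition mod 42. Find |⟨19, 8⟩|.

|⟨19⟩| = 42 and |⟨8⟩| = 21, so |H| is a multiple of lcm(42, 21) = 42 and divides |G| = 42.
Closing {19, 8} under the group operation gives all of G, so |H| = 42.

42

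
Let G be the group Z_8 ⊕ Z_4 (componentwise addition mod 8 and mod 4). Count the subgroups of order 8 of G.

7

|G| = 32 and 8 | 32, so subgroups of order 8 are possible by Lagrange.
The subgroups of order 8 are: {(0,0), (0,1), (0,2), (0,3), (4,0), (4,1), (4,2), (4,3)}; {(0,0), (0,2), (2,0), (2,2), (4,0), (4,2), (6,0), (6,2)}; {(0,0), (0,2), (2,1), (2,3), (4,0), (4,2), (6,1), (6,3)}; {(0,0), (1,0), (2,0), (3,0), (4,0), (5,0), (6,0), (7,0)}; … (7 in all).
So G has 7 subgroups of order 8.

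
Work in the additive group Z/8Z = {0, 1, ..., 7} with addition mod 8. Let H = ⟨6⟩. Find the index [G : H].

|⟨6⟩| = 4 and |G| = 8.
By Lagrange, [G : H] = |G|/|H| = 8/4 = 2.

2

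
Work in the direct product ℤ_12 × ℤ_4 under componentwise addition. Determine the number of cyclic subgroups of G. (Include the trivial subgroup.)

Each element a generates a cyclic subgroup ⟨a⟩; distinct elements may generate the same one (a cyclic group of order d has φ(d) generators).
Cyclic subgroups by order — order 1: 1; order 2: 3; order 3: 1; order 4: 6; order 6: 3; order 12: 6.
Total: 20.

20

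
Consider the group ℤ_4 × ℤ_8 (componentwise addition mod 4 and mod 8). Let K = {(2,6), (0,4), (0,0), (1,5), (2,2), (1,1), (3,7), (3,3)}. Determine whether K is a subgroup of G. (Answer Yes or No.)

Yes

|K| = 8 divides |G| = 32, consistent with Lagrange.
K contains the identity, every element's inverse is in K, and K is closed under +: it is a subgroup.
In fact K = ⟨(1,5)⟩.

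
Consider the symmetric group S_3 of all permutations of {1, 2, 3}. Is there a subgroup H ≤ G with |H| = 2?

Yes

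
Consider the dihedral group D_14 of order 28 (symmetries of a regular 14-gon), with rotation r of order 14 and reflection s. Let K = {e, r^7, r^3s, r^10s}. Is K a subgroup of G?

|K| = 4 divides |G| = 28, consistent with Lagrange.
K contains the identity, every element's inverse is in K, and K is closed under ·: it is a subgroup.

Yes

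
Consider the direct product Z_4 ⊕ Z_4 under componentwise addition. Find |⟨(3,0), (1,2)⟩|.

8

|⟨(3,0)⟩| = 4 and |⟨(1,2)⟩| = 4, so |H| is a multiple of lcm(4, 4) = 4 and divides |G| = 16.
Closing under the operation: H = {(0,0), (0,2), (1,0), (1,2), (2,0), (2,2), (3,0), (3,2)}, so |H| = 8.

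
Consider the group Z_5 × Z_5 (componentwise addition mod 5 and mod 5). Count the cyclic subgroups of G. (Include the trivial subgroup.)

7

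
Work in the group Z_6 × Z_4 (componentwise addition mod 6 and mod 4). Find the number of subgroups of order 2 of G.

|G| = 24 and 2 | 24, so subgroups of order 2 are possible by Lagrange.
The subgroups of order 2 are: {(0,0), (0,2)}; {(0,0), (3,0)}; {(0,0), (3,2)}.
So G has 3 subgroups of order 2.

3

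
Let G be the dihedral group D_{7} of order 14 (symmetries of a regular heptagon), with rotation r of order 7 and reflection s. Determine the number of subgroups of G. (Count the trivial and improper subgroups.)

10

|G| = 14, so by Lagrange every subgroup order divides 14. Divisors: 1, 2, 7, 14.
Subgroups by order — order 1: 1; order 2: 7; order 7: 1; order 14: 1.
Total: 1 + 7 + 1 + 1 = 10.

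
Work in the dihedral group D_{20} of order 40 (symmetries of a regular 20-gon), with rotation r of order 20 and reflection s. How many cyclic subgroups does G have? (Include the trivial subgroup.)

A cyclic subgroup of order d is generated by each of its φ(d) elements of order d, so the cyclic subgroups of order d number (#elements of order d)/φ(d).
Cyclic subgroups by order — order 1: 1; order 2: 21; order 4: 1; order 5: 1; order 10: 1; order 20: 1.
Total: 26.

26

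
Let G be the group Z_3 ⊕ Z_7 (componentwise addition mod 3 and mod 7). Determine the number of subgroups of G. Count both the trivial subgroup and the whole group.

|G| = 21, so by Lagrange every subgroup order divides 21. Divisors: 1, 3, 7, 21.
Subgroups by order — order 1: 1; order 3: 1; order 7: 1; order 21: 1.
Total: 1 + 1 + 1 + 1 = 4.

4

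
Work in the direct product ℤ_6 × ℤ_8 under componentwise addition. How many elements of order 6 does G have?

6

An element (a,b) has order lcm(ord(a), ord(b)); count pairs with lcm equal to 6.
Enumerating gives 6 such elements.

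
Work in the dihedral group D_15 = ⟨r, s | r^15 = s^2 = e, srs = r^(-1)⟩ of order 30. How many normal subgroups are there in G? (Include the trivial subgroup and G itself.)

G has 28 subgroups. Checking conjugation-invariance by order — order 1: 1/1 normal; order 2: 0/15 normal; order 3: 1/1 normal; order 5: 1/1 normal; order 6: 0/5 normal; order 10: 0/3 normal; order 15: 1/1 normal; order 30: 1/1 normal.
Total normal subgroups: 5.

5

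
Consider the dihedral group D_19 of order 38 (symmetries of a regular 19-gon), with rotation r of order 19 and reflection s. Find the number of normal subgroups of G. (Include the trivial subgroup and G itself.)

3

G has 22 subgroups. Checking conjugation-invariance by order — order 1: 1/1 normal; order 2: 0/19 normal; order 19: 1/1 normal; order 38: 1/1 normal.
Total normal subgroups: 3.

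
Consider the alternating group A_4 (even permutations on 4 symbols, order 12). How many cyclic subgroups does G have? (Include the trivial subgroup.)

Group the elements of G by the cyclic subgroup they generate; each cyclic subgroup of order d accounts for φ(d) elements.
Cyclic subgroups by order — order 1: 1; order 2: 3; order 3: 4.
Total: 8.

8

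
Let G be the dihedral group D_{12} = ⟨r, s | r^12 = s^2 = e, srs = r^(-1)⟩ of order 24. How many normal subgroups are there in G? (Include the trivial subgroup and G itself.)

G has 34 subgroups. Checking conjugation-invariance by order — order 1: 1/1 normal; order 2: 1/13 normal; order 3: 1/1 normal; order 4: 1/7 normal; order 6: 1/5 normal; order 8: 0/3 normal; order 12: 3/3 normal; order 24: 1/1 normal.
Total normal subgroups: 9.

9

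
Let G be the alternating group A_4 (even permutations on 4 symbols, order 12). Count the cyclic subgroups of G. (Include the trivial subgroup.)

Group the elements of G by the cyclic subgroup they generate; each cyclic subgroup of order d accounts for φ(d) elements.
Cyclic subgroups by order — order 1: 1; order 2: 3; order 3: 4.
Total: 8.

8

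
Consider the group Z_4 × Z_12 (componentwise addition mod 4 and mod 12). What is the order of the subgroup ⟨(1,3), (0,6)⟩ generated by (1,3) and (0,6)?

8

|⟨(1,3)⟩| = 4 and |⟨(0,6)⟩| = 2, so |H| is a multiple of lcm(4, 2) = 4 and divides |G| = 48.
Closing under the operation: H = {(0,0), (0,6), (1,3), (1,9), (2,0), (2,6), (3,3), (3,9)}, so |H| = 8.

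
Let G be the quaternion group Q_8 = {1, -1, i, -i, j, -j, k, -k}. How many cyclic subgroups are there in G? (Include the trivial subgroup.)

5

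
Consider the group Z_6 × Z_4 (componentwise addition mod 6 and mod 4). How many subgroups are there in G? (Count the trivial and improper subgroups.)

|G| = 24, so by Lagrange every subgroup order divides 24. Divisors: 1, 2, 3, 4, 6, 8, 12, 24.
Subgroups by order — order 1: 1; order 2: 3; order 3: 1; order 4: 3; order 6: 3; order 8: 1; order 12: 3; order 24: 1.
Total: 1 + 3 + 1 + 3 + 3 + 1 + 3 + 1 = 16.

16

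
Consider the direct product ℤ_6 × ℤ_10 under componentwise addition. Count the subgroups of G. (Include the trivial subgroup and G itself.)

|G| = 60, so by Lagrange every subgroup order divides 60. Divisors: 1, 2, 3, 4, 5, 6, 10, 12, 15, 20, 30, 60.
Subgroups by order — order 1: 1; order 2: 3; order 3: 1; order 4: 1; order 5: 1; order 6: 3; order 10: 3; order 12: 1; order 15: 1; order 20: 1; order 30: 3; order 60: 1.
Total: 1 + 3 + 1 + 1 + 1 + 3 + 3 + 1 + 1 + 1 + 3 + 1 = 20.

20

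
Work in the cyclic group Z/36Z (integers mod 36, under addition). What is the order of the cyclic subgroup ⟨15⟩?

In Z/36Z, the order of an element a is n/gcd(a, n).
gcd(15, 36) = 3, so |⟨15⟩| = 36/3 = 12.

12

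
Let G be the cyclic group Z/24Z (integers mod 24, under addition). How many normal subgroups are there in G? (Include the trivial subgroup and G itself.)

G is abelian, so every subgroup is normal.
G has 8 subgroups in total, hence 8 normal subgroups.

8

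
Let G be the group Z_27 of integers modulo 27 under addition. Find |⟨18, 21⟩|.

9

|⟨18⟩| = 3 and |⟨21⟩| = 9, so |H| is a multiple of lcm(3, 9) = 9 and divides |G| = 27.
Closing under the operation: H = {0, 3, 6, 9, 12, 15, 18, 21, 24}, so |H| = 9.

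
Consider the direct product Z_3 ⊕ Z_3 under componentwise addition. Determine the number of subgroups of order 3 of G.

|G| = 9 and 3 | 9, so subgroups of order 3 are possible by Lagrange.
The subgroups of order 3 are: {(0,0), (0,1), (0,2)}; {(0,0), (1,0), (2,0)}; {(0,0), (1,1), (2,2)}; {(0,0), (1,2), (2,1)}.
So G has 4 subgroups of order 3.

4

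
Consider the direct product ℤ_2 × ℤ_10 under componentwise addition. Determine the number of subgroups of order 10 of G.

|G| = 20 and 10 | 20, so subgroups of order 10 are possible by Lagrange.
The subgroups of order 10 are: {(0,0), (0,1), (0,2), (0,3), (0,4), (0,5), (0,6), (0,7), (0,8), (0,9)}; {(0,0), (0,2), (0,4), (0,6), (0,8), (1,0), (1,2), (1,4), (1,6), (1,8)}; {(0,0), (0,2), (0,4), (0,6), (0,8), (1,1), (1,3), (1,5), (1,7), (1,9)}.
So G has 3 subgroups of order 10.

3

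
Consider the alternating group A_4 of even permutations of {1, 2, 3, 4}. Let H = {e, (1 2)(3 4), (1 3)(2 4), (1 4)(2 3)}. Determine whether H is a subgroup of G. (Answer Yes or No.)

Yes

|H| = 4 divides |G| = 12, consistent with Lagrange.
H contains the identity, every element's inverse is in H, and H is closed under ∘: it is a subgroup.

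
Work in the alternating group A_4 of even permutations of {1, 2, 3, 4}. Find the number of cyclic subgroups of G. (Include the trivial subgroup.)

8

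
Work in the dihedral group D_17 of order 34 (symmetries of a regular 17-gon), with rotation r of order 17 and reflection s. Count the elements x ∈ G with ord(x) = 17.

Enumerating element orders in G gives 16 elements of order 17.

16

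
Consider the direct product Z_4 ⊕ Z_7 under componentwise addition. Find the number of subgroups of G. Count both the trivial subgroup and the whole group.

6

|G| = 28, so by Lagrange every subgroup order divides 28. Divisors: 1, 2, 4, 7, 14, 28.
Subgroups by order — order 1: 1; order 2: 1; order 4: 1; order 7: 1; order 14: 1; order 28: 1.
Total: 1 + 1 + 1 + 1 + 1 + 1 = 6.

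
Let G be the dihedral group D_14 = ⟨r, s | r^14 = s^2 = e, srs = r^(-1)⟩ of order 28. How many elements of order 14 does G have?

The elements of order 14 are: r, r^3, r^5, r^9, r^11, r^13.
That's 6.

6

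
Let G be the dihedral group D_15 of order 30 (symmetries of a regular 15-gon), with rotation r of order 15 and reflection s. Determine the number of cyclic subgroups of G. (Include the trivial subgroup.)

Each element a generates a cyclic subgroup ⟨a⟩; distinct elements may generate the same one (a cyclic group of order d has φ(d) generators).
Cyclic subgroups by order — order 1: 1; order 2: 15; order 3: 1; order 5: 1; order 15: 1.
Total: 19.

19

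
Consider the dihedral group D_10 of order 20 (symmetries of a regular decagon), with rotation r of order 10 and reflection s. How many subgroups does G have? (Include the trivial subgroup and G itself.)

22

|G| = 20, so by Lagrange every subgroup order divides 20. Divisors: 1, 2, 4, 5, 10, 20.
Subgroups by order — order 1: 1; order 2: 11; order 4: 5; order 5: 1; order 10: 3; order 20: 1.
Total: 1 + 11 + 5 + 1 + 3 + 1 = 22.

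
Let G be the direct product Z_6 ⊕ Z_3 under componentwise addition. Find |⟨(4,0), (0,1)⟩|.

9

|⟨(4,0)⟩| = 3 and |⟨(0,1)⟩| = 3, so |H| is a multiple of lcm(3, 3) = 3 and divides |G| = 18.
Closing under the operation: H = {(0,0), (0,1), (0,2), (2,0), (2,1), (2,2), (4,0), (4,1), (4,2)}, so |H| = 9.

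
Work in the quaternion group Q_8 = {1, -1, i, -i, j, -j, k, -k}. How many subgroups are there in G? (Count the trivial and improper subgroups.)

|G| = 8, so by Lagrange every subgroup order divides 8. Divisors: 1, 2, 4, 8.
Subgroups by order — order 1: 1; order 2: 1; order 4: 3; order 8: 1.
Total: 1 + 1 + 3 + 1 = 6.

6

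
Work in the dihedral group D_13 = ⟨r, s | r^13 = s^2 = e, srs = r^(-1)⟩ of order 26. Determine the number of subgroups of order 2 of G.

|G| = 26 and 2 | 26, so subgroups of order 2 are possible by Lagrange.
The subgroups of order 2 are: {e, r^10s}; {e, r^11s}; {e, r^12s}; {e, r^2s}; … (13 in all).
So G has 13 subgroups of order 2.

13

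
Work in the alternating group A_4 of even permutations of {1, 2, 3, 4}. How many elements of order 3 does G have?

The elements of order 3 are: (2 3 4), (2 4 3), (1 2 3), (1 2 4), (1 3 2), (1 3 4), (1 4 2), (1 4 3).
That's 8.

8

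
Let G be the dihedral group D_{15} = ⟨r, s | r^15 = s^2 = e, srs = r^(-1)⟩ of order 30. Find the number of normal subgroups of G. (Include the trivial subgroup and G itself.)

G has 28 subgroups. Checking conjugation-invariance by order — order 1: 1/1 normal; order 2: 0/15 normal; order 3: 1/1 normal; order 5: 1/1 normal; order 6: 0/5 normal; order 10: 0/3 normal; order 15: 1/1 normal; order 30: 1/1 normal.
Total normal subgroups: 5.

5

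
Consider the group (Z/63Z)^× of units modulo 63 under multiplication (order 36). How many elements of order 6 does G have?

24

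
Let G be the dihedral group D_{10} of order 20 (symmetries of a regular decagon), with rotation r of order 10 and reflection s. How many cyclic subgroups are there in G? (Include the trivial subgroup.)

14

Each element a generates a cyclic subgroup ⟨a⟩; distinct elements may generate the same one (a cyclic group of order d has φ(d) generators).
Cyclic subgroups by order — order 1: 1; order 2: 11; order 5: 1; order 10: 1.
Total: 14.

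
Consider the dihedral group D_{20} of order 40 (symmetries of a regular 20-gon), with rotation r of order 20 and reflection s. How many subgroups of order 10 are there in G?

5

|G| = 40 and 10 | 40, so subgroups of order 10 are possible by Lagrange.
The subgroups of order 10 are: {e, r^2, r^4, r^6, r^8, r^10, r^12, r^14, r^16, r^18}; {e, r^4, r^8, r^12, r^16, r^2s, r^6s, r^10s, r^14s, r^18s}; {e, r^4, r^8, r^12, r^16, r^3s, r^7s, r^11s, r^15s, r^19s}; {e, r^4, r^8, r^12, r^16, s, r^4s, r^8s, r^12s, r^16s}; … (5 in all).
So G has 5 subgroups of order 10.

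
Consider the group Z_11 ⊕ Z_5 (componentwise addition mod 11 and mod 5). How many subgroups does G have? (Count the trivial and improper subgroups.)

|G| = 55, so by Lagrange every subgroup order divides 55. Divisors: 1, 5, 11, 55.
Subgroups by order — order 1: 1; order 5: 1; order 11: 1; order 55: 1.
Total: 1 + 1 + 1 + 1 = 4.

4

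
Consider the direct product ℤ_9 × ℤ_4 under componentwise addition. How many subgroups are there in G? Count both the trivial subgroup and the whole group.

9

|G| = 36, so by Lagrange every subgroup order divides 36. Divisors: 1, 2, 3, 4, 6, 9, 12, 18, 36.
Subgroups by order — order 1: 1; order 2: 1; order 3: 1; order 4: 1; order 6: 1; order 9: 1; order 12: 1; order 18: 1; order 36: 1.
Total: 1 + 1 + 1 + 1 + 1 + 1 + 1 + 1 + 1 = 9.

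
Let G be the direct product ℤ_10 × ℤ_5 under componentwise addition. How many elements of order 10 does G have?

24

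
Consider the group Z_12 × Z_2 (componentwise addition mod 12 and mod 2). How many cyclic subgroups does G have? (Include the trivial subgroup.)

Group the elements of G by the cyclic subgroup they generate; each cyclic subgroup of order d accounts for φ(d) elements.
Cyclic subgroups by order — order 1: 1; order 2: 3; order 3: 1; order 4: 2; order 6: 3; order 12: 2.
Total: 12.

12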